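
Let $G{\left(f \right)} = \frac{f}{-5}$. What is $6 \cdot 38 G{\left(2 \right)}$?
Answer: $- \frac{456}{5} \approx -91.2$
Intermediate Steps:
$G{\left(f \right)} = - \frac{f}{5}$ ($G{\left(f \right)} = f \left(- \frac{1}{5}\right) = - \frac{f}{5}$)
$6 \cdot 38 G{\left(2 \right)} = 6 \cdot 38 \left(\left(- \frac{1}{5}\right) 2\right) = 228 \left(- \frac{2}{5}\right) = - \frac{456}{5}$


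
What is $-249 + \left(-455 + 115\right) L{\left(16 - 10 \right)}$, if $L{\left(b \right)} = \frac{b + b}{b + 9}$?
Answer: $-521$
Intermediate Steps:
$L{\left(b \right)} = \frac{2 b}{9 + b}$
$-249 + \left(-455 + 115\right) L{\left(16 - 10 \right)} = -249 + \left(-455 + 115\right) \frac{2 \left(16 - 10\right)}{9 + \left(16 - 10\right)} = -249 - 340 \cdot 2 \cdot 6 \frac{1}{9 + 6} = -249 - 340 \cdot 2 \cdot 6 \cdot \frac{1}{15} = -249 - 272 = -521$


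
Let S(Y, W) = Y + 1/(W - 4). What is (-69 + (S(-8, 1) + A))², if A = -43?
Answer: 130321/9 ≈ 14480.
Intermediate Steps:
S(Y, W) = Y + 1/(-4 + W)
(-69 + (S(-8, 1) + A))² = (-69 + ((1 - 4*(-8) + 1*(-8))/(-4 + 1) - 43))² = (-69 + ((1 + 32 - 8)/(-3) - 43))² = (-69 + (-⅓*25 - 43))² = (-69 + (-25/3 - 43))² = (-69 - 154/3)² = (-361/3)² = 130321/9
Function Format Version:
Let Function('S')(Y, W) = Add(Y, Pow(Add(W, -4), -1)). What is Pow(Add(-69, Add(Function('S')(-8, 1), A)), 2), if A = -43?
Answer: Rational(130321, 9) ≈ 14480.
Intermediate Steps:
Function('S')(Y, W) = Add(Y, Pow(Add(-4, W), -1))
Pow(Add(-69, Add(Function('S')(-8, 1), A)), 2) = Pow(Add(-69, Add(Mul(Pow(Add(-4, 1), -1), Add(1, Mul(-4, -8), Mul(1, -8))), -43)), 2) = Pow(Add(-69, Add(Mul(Pow(-3, -1), Add(1, 32, -8)), -43)), 2) = Pow(Add(-69, Add(Mul(Rational(-1, 3), 25), -43)), 2) = Pow(Add(-69, Add(Rational(-25, 3), -43)), 2) = Pow(Add(-69, Rational(-154, 3)), 2) = Pow(Rational(-361, 3), 2) = Rational(130321, 9)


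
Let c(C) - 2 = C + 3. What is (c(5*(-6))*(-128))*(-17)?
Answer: -54400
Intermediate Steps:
c(C) = 5 + C (c(C) = 2 + (C + 3) = 2 + (3 + C) = 5 + C)
(c(5*(-6))*(-128))*(-17) = ((5 + 5*(-6))*(-128))*(-17) = ((5 - 30)*(-128))*(-17) = -25*(-128)*(-17) = 3200*(-17) = -54400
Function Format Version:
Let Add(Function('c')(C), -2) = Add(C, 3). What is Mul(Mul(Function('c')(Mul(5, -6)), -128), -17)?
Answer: -54400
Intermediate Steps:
Function('c')(C) = Add(5, C) (Function('c')(C) = Add(2, Add(C, 3)) = Add(2, Add(3, C)) = Add(5, C))
Mul(Mul(Function('c')(Mul(5, -6)), -128), -17) = Mul(Mul(Add(5, Mul(5, -6)), -128), -17) = Mul(Mul(Add(5, -30), -128), -17) = Mul(Mul(-25, -128), -17) = Mul(3200, -17) = -54400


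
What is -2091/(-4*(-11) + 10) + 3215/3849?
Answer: -874961/23094 ≈ -37.887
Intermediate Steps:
-2091/(-4*(-11) + 10) + 3215/3849 = -2091/(44 + 10) + 3215*(1/3849) = -2091/54 + 3215/3849 = -2091*1/54 + 3215/3849 = -697/18 + 3215/3849 = -874961/23094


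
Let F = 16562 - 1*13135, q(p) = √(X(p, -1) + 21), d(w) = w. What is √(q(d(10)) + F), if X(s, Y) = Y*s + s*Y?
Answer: 2*√857 ≈ 58.549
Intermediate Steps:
X(s, Y) = 2*Y*s (X(s, Y) = Y*s + Y*s = 2*Y*s)
q(p) = √(21 - 2*p) (q(p) = √(2*(-1)*p + 21) = √(-2*p + 21) = √(21 - 2*p))
F = 3427 (F = 16562 - 13135 = 3427)
√(q(d(10)) + F) = √(√(21 - 2*10) + 3427) = √(√(21 - 20) + 3427) = √(√1 + 3427) = √(1 + 3427) = √3428 = 2*√857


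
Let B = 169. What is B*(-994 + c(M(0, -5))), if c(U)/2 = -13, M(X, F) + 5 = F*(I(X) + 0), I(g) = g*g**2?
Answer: -172380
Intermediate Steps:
I(g) = g**3
M(X, F) = -5 + F*X**3 (M(X, F) = -5 + F*(X**3 + 0) = -5 + F*X**3)
c(U) = -26 (c(U) = 2*(-13) = -26)
B*(-994 + c(M(0, -5))) = 169*(-994 - 26) = 169*(-1020) = -172380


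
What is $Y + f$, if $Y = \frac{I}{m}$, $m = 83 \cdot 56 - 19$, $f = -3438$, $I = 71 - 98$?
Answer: $- \frac{5304843}{1543} \approx -3438.0$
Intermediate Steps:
$I = -27$ ($I = 71 - 98 = -27$)
$m = 4629$ ($m = 4648 - 19 = 4629$)
$Y = - \frac{9}{1543}$ ($Y = - \frac{27}{4629} = \left(-27\right) \frac{1}{4629} = - \frac{9}{1543} \approx -0.0058328$)
$Y + f = - \frac{9}{1543} - 3438 = - \frac{5304843}{1543}$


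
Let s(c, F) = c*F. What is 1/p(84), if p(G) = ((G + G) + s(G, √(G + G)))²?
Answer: 43/47444544 - √42/23722272 ≈ 6.3313e-7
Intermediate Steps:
s(c, F) = F*c
p(G) = (2*G + √2*G^(3/2))² (p(G) = ((G + G) + √(G + G)*G)² = (2*G + √(2*G)*G)² = (2*G + (√2*√G)*G)² = (2*G + √2*G^(3/2))²)
1/p(84) = 1/((2*84 + √2*84^(3/2))²) = 1/((168 + √2*(168*√21))²) = 1/((168 + 168*√42)²) = (168 + 168*√42)⁻²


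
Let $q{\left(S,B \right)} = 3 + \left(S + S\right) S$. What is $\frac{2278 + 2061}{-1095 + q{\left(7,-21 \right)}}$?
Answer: $- \frac{4339}{994} \approx -4.3652$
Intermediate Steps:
$q{\left(S,B \right)} = 3 + 2 S^{2}$ ($q{\left(S,B \right)} = 3 + 2 S S = 3 + 2 S^{2}$)
$\frac{2278 + 2061}{-1095 + q{\left(7,-21 \right)}} = \frac{2278 + 2061}{-1095 + \left(3 + 2 \cdot 7^{2}\right)} = \frac{4339}{-1095 + \left(3 + 2 \cdot 49\right)} = \frac{4339}{-1095 + \left(3 + 98\right)} = \frac{4339}{-1095 + 101} = \frac{4339}{-994} = 4339 \left(- \frac{1}{994}\right) = - \frac{4339}{994}$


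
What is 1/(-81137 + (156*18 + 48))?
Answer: -1/78281 ≈ -1.2774e-5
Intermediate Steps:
1/(-81137 + (156*18 + 48)) = 1/(-81137 + (2808 + 48)) = 1/(-81137 + 2856) = 1/(-78281) = -1/78281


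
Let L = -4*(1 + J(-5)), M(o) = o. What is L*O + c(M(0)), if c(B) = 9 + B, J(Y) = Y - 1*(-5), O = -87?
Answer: 357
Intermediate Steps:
J(Y) = 5 + Y (J(Y) = Y + 5 = 5 + Y)
L = -4 (L = -4*(1 + (5 - 5)) = -4*(1 + 0) = -4*1 = -4)
L*O + c(M(0)) = -4*(-87) + (9 + 0) = 348 + 9 = 357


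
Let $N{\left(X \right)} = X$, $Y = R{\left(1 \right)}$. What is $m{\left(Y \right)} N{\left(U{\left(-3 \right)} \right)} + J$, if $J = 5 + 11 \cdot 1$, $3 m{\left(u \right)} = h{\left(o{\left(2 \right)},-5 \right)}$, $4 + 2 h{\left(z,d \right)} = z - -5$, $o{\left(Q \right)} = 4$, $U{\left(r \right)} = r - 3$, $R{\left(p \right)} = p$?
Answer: $11$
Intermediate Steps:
$U{\left(r \right)} = -3 + r$
$Y = 1$
$h{\left(z,d \right)} = \frac{1}{2} + \frac{z}{2}$ ($h{\left(z,d \right)} = -2 + \frac{z - -5}{2} = -2 + \frac{z + 5}{2} = -2 + \frac{5 + z}{2} = -2 + \left(\frac{5}{2} + \frac{z}{2}\right) = \frac{1}{2} + \frac{z}{2}$)
$m{\left(u \right)} = \frac{5}{6}$ ($m{\left(u \right)} = \frac{\frac{1}{2} + \frac{1}{2} \cdot 4}{3} = \frac{\frac{1}{2} + 2}{3} = \frac{1}{3} \cdot \frac{5}{2} = \frac{5}{6}$)
$J = 16$ ($J = 5 + 11 = 16$)
$m{\left(Y \right)} N{\left(U{\left(-3 \right)} \right)} + J = \frac{5 \left(-3 - 3\right)}{6} + 16 = \frac{5}{6} \left(-6\right) + 16 = -5 + 16 = 11$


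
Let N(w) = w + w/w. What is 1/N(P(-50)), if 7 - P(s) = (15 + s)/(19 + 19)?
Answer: 38/339 ≈ 0.11209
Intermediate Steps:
P(s) = 251/38 - s/38 (P(s) = 7 - (15 + s)/(19 + 19) = 7 - (15 + s)/38 = 7 - (15/38 + s/38) = 7 + (-15/38 - s/38) = 251/38 - s/38)
N(w) = 1 + w (N(w) = w + 1 = 1 + w)
1/N(P(-50)) = 1/(1 + (251/38 - 1/38*(-50))) = 1/(1 + (251/38 + 25/19)) = 1/(1 + 301/38) = 1/(339/38) = 38/339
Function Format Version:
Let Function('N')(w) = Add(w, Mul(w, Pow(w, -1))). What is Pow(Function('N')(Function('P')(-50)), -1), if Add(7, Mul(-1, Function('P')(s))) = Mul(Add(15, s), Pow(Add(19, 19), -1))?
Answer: Rational(38, 339) ≈ 0.11209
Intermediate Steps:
Function('P')(s) = Add(Rational(251, 38), Mul(Rational(-1, 38), s)) (Function('P')(s) = Add(7, Mul(-1, Mul(Add(15, s), Pow(Add(19, 19), -1)))) = Add(7, Mul(-1, Mul(Add(15, s), Pow(38, -1)))) = Add(7, Mul(-1, Mul(Add(15, s), Rational(1, 38)))) = Add(7, Mul(-1, Add(Rational(15, 38), Mul(Rational(1, 38), s)))) = Add(7, Add(Rational(-15, 38), Mul(Rational(-1, 38), s))) = Add(Rational(251, 38), Mul(Rational(-1, 38), s)))
Function('N')(w) = Add(1, w) (Function('N')(w) = Add(w, 1) = Add(1, w))
Pow(Function('N')(Function('P')(-50)), -1) = Pow(Add(1, Add(Rational(251, 38), Mul(Rational(-1, 38), -50))), -1) = Pow(Add(1, Add(Rational(251, 38), Rational(25, 19))), -1) = Pow(Add(1, Rational(301, 38)), -1) = Pow(Rational(339, 38), -1) = Rational(38, 339)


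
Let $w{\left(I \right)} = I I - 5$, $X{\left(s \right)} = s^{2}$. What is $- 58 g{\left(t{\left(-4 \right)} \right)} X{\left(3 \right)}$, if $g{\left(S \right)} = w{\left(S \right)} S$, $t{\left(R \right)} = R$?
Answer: $22968$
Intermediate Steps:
$w{\left(I \right)} = -5 + I^{2}$ ($w{\left(I \right)} = I^{2} - 5 = -5 + I^{2}$)
$g{\left(S \right)} = S \left(-5 + S^{2}\right)$ ($g{\left(S \right)} = \left(-5 + S^{2}\right) S = S \left(-5 + S^{2}\right)$)
$- 58 g{\left(t{\left(-4 \right)} \right)} X{\left(3 \right)} = - 58 \left(- 4 \left(-5 + \left(-4\right)^{2}\right)\right) 3^{2} = - 58 \left(- 4 \left(-5 + 16\right)\right) 9 = - 58 \left(\left(-4\right) 11\right) 9 = \left(-58\right) \left(-44\right) 9 = 2552 \cdot 9 = 22968$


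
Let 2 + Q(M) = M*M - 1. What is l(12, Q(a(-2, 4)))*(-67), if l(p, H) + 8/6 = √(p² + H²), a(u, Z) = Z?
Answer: 268/3 - 67*√313 ≈ -1096.0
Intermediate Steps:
Q(M) = -3 + M² (Q(M) = -2 + (M*M - 1) = -2 + (M² - 1) = -2 + (-1 + M²) = -3 + M²)
l(p, H) = -4/3 + √(H² + p²) (l(p, H) = -4/3 + √(p² + H²) = -4/3 + √(H² + p²))
l(12, Q(a(-2, 4)))*(-67) = (-4/3 + √((-3 + 4²)² + 12²))*(-67) = (-4/3 + √((-3 + 16)² + 144))*(-67) = (-4/3 + √(13² + 144))*(-67) = (-4/3 + √(169 + 144))*(-67) = (-4/3 + √313)*(-67) = 268/3 - 67*√313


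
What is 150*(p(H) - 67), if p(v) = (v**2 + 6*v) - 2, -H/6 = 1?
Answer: -10350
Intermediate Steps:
H = -6 (H = -6*1 = -6)
p(v) = -2 + v**2 + 6*v
150*(p(H) - 67) = 150*((-2 + (-6)**2 + 6*(-6)) - 67) = 150*((-2 + 36 - 36) - 67) = 150*(-2 - 67) = 150*(-69) = -10350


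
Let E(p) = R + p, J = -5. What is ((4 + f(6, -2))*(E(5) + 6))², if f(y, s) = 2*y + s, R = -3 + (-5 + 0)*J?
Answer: 213444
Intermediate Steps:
R = 22 (R = -3 + (-5 + 0)*(-5) = -3 - 5*(-5) = -3 + 25 = 22)
f(y, s) = s + 2*y
E(p) = 22 + p
((4 + f(6, -2))*(E(5) + 6))² = ((4 + (-2 + 2*6))*((22 + 5) + 6))² = ((4 + (-2 + 12))*(27 + 6))² = ((4 + 10)*33)² = (14*33)² = 462² = 213444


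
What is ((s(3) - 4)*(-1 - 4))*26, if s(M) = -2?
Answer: 780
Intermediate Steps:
((s(3) - 4)*(-1 - 4))*26 = ((-2 - 4)*(-1 - 4))*26 = -6*(-5)*26 = 30*26 = 780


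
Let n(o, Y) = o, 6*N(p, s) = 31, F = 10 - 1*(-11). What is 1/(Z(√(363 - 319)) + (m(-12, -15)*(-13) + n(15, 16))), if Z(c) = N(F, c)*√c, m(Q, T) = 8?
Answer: -1/(89 - 31*√2*11^(¼)/6) ≈ -0.013211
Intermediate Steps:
F = 21 (F = 10 + 11 = 21)
N(p, s) = 31/6 (N(p, s) = (⅙)*31 = 31/6)
Z(c) = 31*√c/6
1/(Z(√(363 - 319)) + (m(-12, -15)*(-13) + n(15, 16))) = 1/(31*√(√(363 - 319))/6 + (8*(-13) + 15)) = 1/(31*√(√44)/6 + (-104 + 15)) = 1/(31*√(2*√11)/6 - 89) = 1/(31*(√2*11^(¼))/6 - 89) = 1/(31*√2*11^(¼)/6 - 89) = 1/(-89 + 31*√2*11^(¼)/6)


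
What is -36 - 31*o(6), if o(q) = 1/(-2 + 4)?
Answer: -103/2 ≈ -51.500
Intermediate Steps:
o(q) = ½ (o(q) = 1/2 = ½)
-36 - 31*o(6) = -36 - 31*½ = -36 - 31/2 = -103/2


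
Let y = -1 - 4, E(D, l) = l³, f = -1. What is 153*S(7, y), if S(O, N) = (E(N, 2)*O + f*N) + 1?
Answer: 9486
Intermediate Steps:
y = -5
S(O, N) = 1 - N + 8*O (S(O, N) = (2³*O - N) + 1 = (8*O - N) + 1 = (-N + 8*O) + 1 = 1 - N + 8*O)
153*S(7, y) = 153*(1 - 1*(-5) + 8*7) = 153*(1 + 5 + 56) = 153*62 = 9486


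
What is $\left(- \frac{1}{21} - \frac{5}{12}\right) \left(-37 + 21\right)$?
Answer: $\frac{52}{7} \approx 7.4286$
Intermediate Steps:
$\left(- \frac{1}{21} - \frac{5}{12}\right) \left(-37 + 21\right) = \left(\left(-1\right) \frac{1}{21} - \frac{5}{12}\right) \left(-16\right) = \left(- \frac{1}{21} - \frac{5}{12}\right) \left(-16\right) = \left(- \frac{13}{28}\right) \left(-16\right) = \frac{52}{7}$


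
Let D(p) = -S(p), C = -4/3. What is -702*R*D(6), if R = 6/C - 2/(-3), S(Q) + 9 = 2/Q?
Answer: 23322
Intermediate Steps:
S(Q) = -9 + 2/Q
C = -4/3 (C = -4*1/3 = -4/3 ≈ -1.3333)
D(p) = 9 - 2/p (D(p) = -(-9 + 2/p) = 9 - 2/p)
R = -23/6 (R = 6/(-4/3) - 2/(-3) = 6*(-3/4) - 2*(-1/3) = -9/2 + 2/3 = -23/6 ≈ -3.8333)
-702*R*D(6) = -(-2691)*(9 - 2/6) = -(-2691)*(9 - 2*1/6) = -(-2691)*(9 - 1/3) = -(-2691)*26/3 = -702*(-299/9) = 23322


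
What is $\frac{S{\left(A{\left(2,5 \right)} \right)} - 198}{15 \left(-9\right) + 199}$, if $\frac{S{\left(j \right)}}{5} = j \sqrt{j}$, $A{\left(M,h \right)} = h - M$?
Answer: $- \frac{99}{32} + \frac{15 \sqrt{3}}{64} \approx -2.6878$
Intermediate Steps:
$S{\left(j \right)} = 5 j^{\frac{3}{2}}$ ($S{\left(j \right)} = 5 j \sqrt{j} = 5 j^{\frac{3}{2}}$)
$\frac{S{\left(A{\left(2,5 \right)} \right)} - 198}{15 \left(-9\right) + 199} = \frac{5 \left(5 - 2\right)^{\frac{3}{2}} - 198}{15 \left(-9\right) + 199} = \frac{5 \left(5 - 2\right)^{\frac{3}{2}} - 198}{-135 + 199} = \frac{5 \cdot 3^{\frac{3}{2}} - 198}{64} = \left(5 \cdot 3 \sqrt{3} - 198\right) \frac{1}{64} = \left(15 \sqrt{3} - 198\right) \frac{1}{64} = \left(-198 + 15 \sqrt{3}\right) \frac{1}{64} = - \frac{99}{32} + \frac{15 \sqrt{3}}{64}$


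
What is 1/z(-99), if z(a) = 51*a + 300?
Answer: -1/4749 ≈ -0.00021057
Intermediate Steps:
z(a) = 300 + 51*a
1/z(-99) = 1/(300 + 51*(-99)) = 1/(300 - 5049) = 1/(-4749) = -1/4749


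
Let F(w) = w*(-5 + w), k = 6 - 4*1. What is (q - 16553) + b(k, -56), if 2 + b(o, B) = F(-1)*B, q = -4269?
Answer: -21160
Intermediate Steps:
k = 2 (k = 6 - 4 = 2)
b(o, B) = -2 + 6*B (b(o, B) = -2 + (-(-5 - 1))*B = -2 + (-1*(-6))*B = -2 + 6*B)
(q - 16553) + b(k, -56) = (-4269 - 16553) + (-2 + 6*(-56)) = -20822 + (-2 - 336) = -20822 - 338 = -21160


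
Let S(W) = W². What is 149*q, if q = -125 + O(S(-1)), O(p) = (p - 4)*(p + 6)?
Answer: -21754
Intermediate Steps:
O(p) = (-4 + p)*(6 + p)
q = -146 (q = -125 + (-24 + ((-1)²)² + 2*(-1)²) = -125 + (-24 + 1² + 2*1) = -125 + (-24 + 1 + 2) = -125 - 21 = -146)
149*q = 149*(-146) = -21754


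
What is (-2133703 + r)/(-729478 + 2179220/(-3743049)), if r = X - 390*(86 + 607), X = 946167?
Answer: 2728319645247/1365237038821 ≈ 1.9984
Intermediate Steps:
r = 675897 (r = 946167 - 390*(86 + 607) = 946167 - 390*693 = 946167 - 1*270270 = 946167 - 270270 = 675897)
(-2133703 + r)/(-729478 + 2179220/(-3743049)) = (-2133703 + 675897)/(-729478 + 2179220/(-3743049)) = -1457806/(-729478 + 2179220*(-1/3743049)) = -1457806/(-729478 - 2179220/3743049) = -1457806/(-2730474077642/3743049) = -1457806*(-3743049/2730474077642) = 2728319645247/1365237038821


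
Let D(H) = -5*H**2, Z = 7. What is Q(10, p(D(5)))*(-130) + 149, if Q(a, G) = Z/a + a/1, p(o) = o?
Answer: -1242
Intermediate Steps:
Q(a, G) = a + 7/a (Q(a, G) = 7/a + a/1 = 7/a + a*1 = 7/a + a = a + 7/a)
Q(10, p(D(5)))*(-130) + 149 = (10 + 7/10)*(-130) + 149 = (107/10)*(-130) + 149 = -1391 + 149 = -1242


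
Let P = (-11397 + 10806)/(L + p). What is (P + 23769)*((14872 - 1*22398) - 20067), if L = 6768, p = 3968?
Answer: -7041275363049/10736 ≈ -6.5586e+8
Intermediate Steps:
P = -591/10736 (P = (-11397 + 10806)/(6768 + 3968) = -591/10736 ≈ -0.055048)
(P + 23769)*((14872 - 1*22398) - 20067) = (-591/10736 + 23769)*((14872 - 1*22398) - 20067) = 255183393*((14872 - 22398) - 20067)/10736 = 255183393*(-7526 - 20067)/10736 = (255183393/10736)*(-27593) = -7041275363049/10736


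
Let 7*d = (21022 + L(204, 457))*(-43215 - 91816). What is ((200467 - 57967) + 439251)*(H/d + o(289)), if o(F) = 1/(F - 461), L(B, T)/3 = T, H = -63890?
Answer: -244902679000839/74297837068 ≈ -3296.2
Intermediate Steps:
L(B, T) = 3*T
d = -431964169 (d = ((21022 + 3*457)*(-43215 - 91816))/7 = ((21022 + 1371)*(-135031))/7 = (22393*(-135031))/7 = (1/7)*(-3023749183) = -431964169)
o(F) = 1/(-461 + F)
((200467 - 57967) + 439251)*(H/d + o(289)) = ((200467 - 57967) + 439251)*(-63890/(-431964169) + 1/(-461 + 289)) = (142500 + 439251)*(-63890*(-1/431964169) + 1/(-172)) = 581751*(63890/431964169 - 1/172) = 581751*(-420975089/74297837068) = -244902679000839/74297837068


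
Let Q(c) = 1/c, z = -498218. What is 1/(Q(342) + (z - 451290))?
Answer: -342/324731735 ≈ -1.0532e-6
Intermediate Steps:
1/(Q(342) + (z - 451290)) = 1/(1/342 + (-498218 - 451290)) = 1/(1/342 - 949508) = 1/(-324731735/342) = -342/324731735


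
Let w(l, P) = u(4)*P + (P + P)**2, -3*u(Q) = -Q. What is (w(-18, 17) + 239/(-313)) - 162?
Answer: 953933/939 ≈ 1015.9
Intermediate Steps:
u(Q) = Q/3 (u(Q) = -(-1)*Q/3 = Q/3)
w(l, P) = 4*P**2 + 4*P/3 (w(l, P) = ((1/3)*4)*P + (P + P)**2 = 4*P/3 + (2*P)**2 = 4*P/3 + 4*P**2 = 4*P**2 + 4*P/3)
(w(-18, 17) + 239/(-313)) - 162 = ((4/3)*17*(1 + 3*17) + 239/(-313)) - 162 = ((4/3)*17*(1 + 51) + 239*(-1/313)) - 162 = ((4/3)*17*52 - 239/313) - 162 = (3536/3 - 239/313) - 162 = 1106051/939 - 162 = 953933/939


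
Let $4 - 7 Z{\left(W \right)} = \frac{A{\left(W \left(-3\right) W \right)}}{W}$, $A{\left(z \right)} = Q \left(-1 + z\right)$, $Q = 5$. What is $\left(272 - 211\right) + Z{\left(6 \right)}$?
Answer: $\frac{3131}{42} \approx 74.548$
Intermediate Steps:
$A{\left(z \right)} = -5 + 5 z$ ($A{\left(z \right)} = 5 \left(-1 + z\right) = -5 + 5 z$)
$Z{\left(W \right)} = \frac{4}{7} - \frac{-5 - 15 W^{2}}{7 W}$ ($Z{\left(W \right)} = \frac{4}{7} - \frac{\left(-5 + 5 W \left(-3\right) W\right) \frac{1}{W}}{7} = \frac{4}{7} - \frac{\left(-5 + 5 - 3 W W\right) \frac{1}{W}}{7} = \frac{4}{7} - \frac{\left(-5 + 5 \left(- 3 W^{2}\right)\right) \frac{1}{W}}{7} = \frac{4}{7} - \frac{\left(-5 - 15 W^{2}\right) \frac{1}{W}}{7} = \frac{4}{7} - \frac{\frac{1}{W} \left(-5 - 15 W^{2}\right)}{7} = \frac{4}{7} - \frac{-5 - 15 W^{2}}{7 W}$)
$\left(272 - 211\right) + Z{\left(6 \right)} = \left(272 - 211\right) + \frac{5 + 4 \cdot 6 + 15 \cdot 6^{2}}{7 \cdot 6} = 61 + \frac{1}{7} \cdot \frac{1}{6} \left(5 + 24 + 15 \cdot 36\right) = 61 + \frac{1}{7} \cdot \frac{1}{6} \left(5 + 24 + 540\right) = 61 + \frac{1}{7} \cdot \frac{1}{6} \cdot 569 = 61 + \frac{569}{42} = \frac{3131}{42}$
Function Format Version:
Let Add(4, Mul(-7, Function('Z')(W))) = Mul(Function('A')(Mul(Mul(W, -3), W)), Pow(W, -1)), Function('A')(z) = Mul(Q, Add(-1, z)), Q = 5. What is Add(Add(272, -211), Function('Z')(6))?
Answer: Rational(3131, 42) ≈ 74.548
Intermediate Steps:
Function('A')(z) = Add(-5, Mul(5, z)) (Function('A')(z) = Mul(5, Add(-1, z)) = Add(-5, Mul(5, z)))
Function('Z')(W) = Add(Rational(4, 7), Mul(Rational(-1, 7), Pow(W, -1), Add(-5, Mul(-15, Pow(W, 2))))) (Function('Z')(W) = Add(Rational(4, 7), Mul(Rational(-1, 7), Mul(Add(-5, Mul(5, Mul(Mul(W, -3), W))), Pow(W, -1)))) = Add(Rational(4, 7), Mul(Rational(-1, 7), Mul(Add(-5, Mul(5, Mul(Mul(-3, W), W))), Pow(W, -1)))) = Add(Rational(4, 7), Mul(Rational(-1, 7), Mul(Add(-5, Mul(5, Mul(-3, Pow(W, 2)))), Pow(W, -1)))) = Add(Rational(4, 7), Mul(Rational(-1, 7), Mul(Add(-5, Mul(-15, Pow(W, 2))), Pow(W, -1)))) = Add(Rational(4, 7), Mul(Rational(-1, 7), Mul(Pow(W, -1), Add(-5, Mul(-15, Pow(W, 2)))))) = Add(Rational(4, 7), Mul(Rational(-1, 7), Pow(W, -1), Add(-5, Mul(-15, Pow(W, 2))))))
Add(Add(272, -211), Function('Z')(6)) = Add(Add(272, -211), Mul(Rational(1, 7), Pow(6, -1), Add(5, Mul(4, 6), Mul(15, Pow(6, 2))))) = Add(61, Mul(Rational(1, 7), Rational(1, 6), Add(5, 24, Mul(15, 36)))) = Add(61, Mul(Rational(1, 7), Rational(1, 6), Add(5, 24, 540))) = Add(61, Mul(Rational(1, 7), Rational(1, 6), 569)) = Add(61, Rational(569, 42)) = Rational(3131, 42)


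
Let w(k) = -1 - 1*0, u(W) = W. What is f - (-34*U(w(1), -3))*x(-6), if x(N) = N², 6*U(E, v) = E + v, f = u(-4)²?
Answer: -800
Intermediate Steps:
w(k) = -1 (w(k) = -1 + 0 = -1)
f = 16 (f = (-4)² = 16)
U(E, v) = E/6 + v/6 (U(E, v) = (E + v)/6 = E/6 + v/6)
f - (-34*U(w(1), -3))*x(-6) = 16 - (-34*((⅙)*(-1) + (⅙)*(-3)))*(-6)² = 16 - (-34*(-⅙ - ½))*36 = 16 - (-34*(-⅔))*36 = 16 - 68*36/3 = 16 - 1*816 = 16 - 816 = -800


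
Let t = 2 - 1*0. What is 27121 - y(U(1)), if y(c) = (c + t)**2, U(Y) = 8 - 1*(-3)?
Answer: 26952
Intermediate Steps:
U(Y) = 11 (U(Y) = 8 + 3 = 11)
t = 2 (t = 2 + 0 = 2)
y(c) = (2 + c)**2 (y(c) = (c + 2)**2 = (2 + c)**2)
27121 - y(U(1)) = 27121 - (2 + 11)**2 = 27121 - 1*13**2 = 27121 - 1*169 = 27121 - 169 = 26952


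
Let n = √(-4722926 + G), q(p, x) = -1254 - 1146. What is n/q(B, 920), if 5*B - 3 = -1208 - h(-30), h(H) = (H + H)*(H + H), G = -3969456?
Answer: -I*√8692382/2400 ≈ -1.2285*I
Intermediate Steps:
h(H) = 4*H² (h(H) = (2*H)*(2*H) = 4*H²)
B = -961 (B = ⅗ + (-1208 - 4*(-30)²)/5 = ⅗ + (-1208 - 4*900)/5 = ⅗ + (-1208 - 1*3600)/5 = ⅗ + (-1208 - 3600)/5 = ⅗ + (⅕)*(-4808) = ⅗ - 4808/5 = -961)
q(p, x) = -2400
n = I*√8692382 (n = √(-4722926 - 3969456) = √(-8692382) = I*√8692382 ≈ 2948.3*I)
n/q(B, 920) = (I*√8692382)/(-2400) = (I*√8692382)*(-1/2400) = -I*√8692382/2400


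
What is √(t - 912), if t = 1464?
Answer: 2*√138 ≈ 23.495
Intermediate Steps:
√(t - 912) = √(1464 - 912) = √552 = 2*√138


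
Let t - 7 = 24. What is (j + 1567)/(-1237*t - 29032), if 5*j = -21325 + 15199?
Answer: -1709/336895 ≈ -0.0050728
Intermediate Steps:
j = -6126/5 (j = (-21325 + 15199)/5 = (⅕)*(-6126) = -6126/5 ≈ -1225.2)
t = 31 (t = 7 + 24 = 31)
(j + 1567)/(-1237*t - 29032) = (-6126/5 + 1567)/(-1237*31 - 29032) = 1709/(5*(-38347 - 29032)) = (1709/5)/(-67379) = (1709/5)*(-1/67379) = -1709/336895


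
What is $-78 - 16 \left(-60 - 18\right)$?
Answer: $1170$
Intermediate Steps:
$-78 - 16 \left(-60 - 18\right) = -78 - -1248 = -78 + 1248 = 1170$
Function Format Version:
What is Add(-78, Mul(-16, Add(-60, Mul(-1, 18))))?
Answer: 1170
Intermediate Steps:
Add(-78, Mul(-16, Add(-60, Mul(-1, 18)))) = Add(-78, Mul(-16, Add(-60, -18))) = Add(-78, Mul(-16, -78)) = Add(-78, 1248) = 1170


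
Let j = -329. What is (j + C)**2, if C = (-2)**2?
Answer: 105625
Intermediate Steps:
C = 4
(j + C)**2 = (-329 + 4)**2 = (-325)**2 = 105625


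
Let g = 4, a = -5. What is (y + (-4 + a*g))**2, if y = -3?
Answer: 729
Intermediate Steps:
(y + (-4 + a*g))**2 = (-3 + (-4 - 5*4))**2 = (-3 + (-4 - 20))**2 = (-3 - 24)**2 = (-27)**2 = 729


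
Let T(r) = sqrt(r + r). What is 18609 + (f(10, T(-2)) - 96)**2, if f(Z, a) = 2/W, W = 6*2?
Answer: 1000549/36 ≈ 27793.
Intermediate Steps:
T(r) = sqrt(2)*sqrt(r) (T(r) = sqrt(2*r) = sqrt(2)*sqrt(r))
W = 12
f(Z, a) = 1/6 (f(Z, a) = 2/12 = 2*(1/12) = 1/6)
18609 + (f(10, T(-2)) - 96)**2 = 18609 + (1/6 - 96)**2 = 18609 + (-575/6)**2 = 18609 + 330625/36 = 1000549/36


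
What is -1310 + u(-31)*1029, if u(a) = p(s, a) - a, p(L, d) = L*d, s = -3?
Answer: 126286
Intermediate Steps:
u(a) = -4*a (u(a) = -3*a - a = -4*a)
-1310 + u(-31)*1029 = -1310 - 4*(-31)*1029 = -1310 + 124*1029 = -1310 + 127596 = 126286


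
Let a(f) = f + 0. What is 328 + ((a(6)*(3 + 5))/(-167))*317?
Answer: 39560/167 ≈ 236.89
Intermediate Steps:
a(f) = f
328 + ((a(6)*(3 + 5))/(-167))*317 = 328 + ((6*(3 + 5))/(-167))*317 = 328 + ((6*8)*(-1/167))*317 = 328 + (48*(-1/167))*317 = 328 - 48/167*317 = 328 - 15216/167 = 39560/167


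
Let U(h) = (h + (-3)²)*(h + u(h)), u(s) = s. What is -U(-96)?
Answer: -16704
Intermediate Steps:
U(h) = 2*h*(9 + h) (U(h) = (h + (-3)²)*(h + h) = (h + 9)*(2*h) = (9 + h)*(2*h) = 2*h*(9 + h))
-U(-96) = -2*(-96)*(9 - 96) = -2*(-96)*(-87) = -1*16704 = -16704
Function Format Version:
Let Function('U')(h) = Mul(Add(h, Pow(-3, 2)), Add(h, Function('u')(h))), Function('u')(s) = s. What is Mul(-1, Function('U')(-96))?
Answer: -16704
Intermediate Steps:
Function('U')(h) = Mul(2, h, Add(9, h)) (Function('U')(h) = Mul(Add(h, Pow(-3, 2)), Add(h, h)) = Mul(Add(h, 9), Mul(2, h)) = Mul(Add(9, h), Mul(2, h)) = Mul(2, h, Add(9, h)))
Mul(-1, Function('U')(-96)) = Mul(-1, Mul(2, -96, Add(9, -96))) = Mul(-1, Mul(2, -96, -87)) = Mul(-1, 16704) = -16704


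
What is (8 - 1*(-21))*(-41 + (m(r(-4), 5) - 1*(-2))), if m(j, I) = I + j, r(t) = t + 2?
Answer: -1044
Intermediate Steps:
r(t) = 2 + t
(8 - 1*(-21))*(-41 + (m(r(-4), 5) - 1*(-2))) = (8 - 1*(-21))*(-41 + ((5 + (2 - 4)) - 1*(-2))) = (8 + 21)*(-41 + ((5 - 2) + 2)) = 29*(-41 + (3 + 2)) = 29*(-41 + 5) = 29*(-36) = -1044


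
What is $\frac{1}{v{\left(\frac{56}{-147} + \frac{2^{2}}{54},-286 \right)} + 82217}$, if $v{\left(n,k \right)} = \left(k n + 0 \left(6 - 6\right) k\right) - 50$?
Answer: $\frac{189}{15546151} \approx 1.2157 \cdot 10^{-5}$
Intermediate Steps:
$v{\left(n,k \right)} = -50 + k n$ ($v{\left(n,k \right)} = \left(k n + 0 \cdot 0 k\right) - 50 = \left(k n + 0 k\right) - 50 = \left(k n + 0\right) - 50 = k n - 50 = -50 + k n$)
$\frac{1}{v{\left(\frac{56}{-147} + \frac{2^{2}}{54},-286 \right)} + 82217} = \frac{1}{\left(-50 - 286 \left(\frac{56}{-147} + \frac{2^{2}}{54}\right)\right) + 82217} = \frac{1}{\left(-50 - 286 \left(56 \left(- \frac{1}{147}\right) + 4 \cdot \frac{1}{54}\right)\right) + 82217} = \frac{1}{\left(-50 - 286 \left(- \frac{8}{21} + \frac{2}{27}\right)\right) + 82217} = \frac{1}{\left(-50 - - \frac{16588}{189}\right) + 82217} = \frac{1}{\left(-50 + \frac{16588}{189}\right) + 82217} = \frac{1}{\frac{7138}{189} + 82217} = \frac{1}{\frac{15546151}{189}} = \frac{189}{15546151}$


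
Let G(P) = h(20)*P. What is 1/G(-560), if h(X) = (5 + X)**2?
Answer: -1/350000 ≈ -2.8571e-6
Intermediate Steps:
G(P) = 625*P (G(P) = (5 + 20)**2*P = 25**2*P = 625*P)
1/G(-560) = 1/(625*(-560)) = 1/(-350000) = -1/350000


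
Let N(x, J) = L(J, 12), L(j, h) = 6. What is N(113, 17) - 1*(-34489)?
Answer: 34495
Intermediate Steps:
N(x, J) = 6
N(113, 17) - 1*(-34489) = 6 - 1*(-34489) = 6 + 34489 = 34495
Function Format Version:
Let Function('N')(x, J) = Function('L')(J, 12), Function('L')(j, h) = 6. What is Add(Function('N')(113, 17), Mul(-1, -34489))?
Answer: 34495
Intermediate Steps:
Function('N')(x, J) = 6
Add(Function('N')(113, 17), Mul(-1, -34489)) = Add(6, Mul(-1, -34489)) = Add(6, 34489) = 34495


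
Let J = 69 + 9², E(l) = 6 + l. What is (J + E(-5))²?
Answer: 22801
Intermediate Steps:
J = 150 (J = 69 + 81 = 150)
(J + E(-5))² = (150 + (6 - 5))² = (150 + 1)² = 151² = 22801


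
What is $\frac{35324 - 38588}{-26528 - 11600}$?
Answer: $\frac{204}{2383} \approx 0.085606$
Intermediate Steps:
$\frac{35324 - 38588}{-26528 - 11600} = - \frac{3264}{-38128} = \left(-3264\right) \left(- \frac{1}{38128}\right) = \frac{204}{2383}$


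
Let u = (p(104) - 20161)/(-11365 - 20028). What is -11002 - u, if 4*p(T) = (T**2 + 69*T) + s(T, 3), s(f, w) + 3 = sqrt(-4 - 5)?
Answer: -1381605799/125572 + 3*I/125572 ≈ -11003.0 + 2.3891e-5*I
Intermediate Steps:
s(f, w) = -3 + 3*I (s(f, w) = -3 + sqrt(-4 - 5) = -3 + sqrt(-9) = -3 + 3*I)
p(T) = -3/4 + T**2/4 + 3*I/4 + 69*T/4 (p(T) = ((T**2 + 69*T) + (-3 + 3*I))/4 = (-3 + T**2 + 3*I + 69*T)/4 = -3/4 + T**2/4 + 3*I/4 + 69*T/4)
u = 62655/125572 - 3*I/125572 (u = ((-3/4 + (1/4)*104**2 + 3*I/4 + (69/4)*104) - 20161)/(-11365 - 20028) = ((-3/4 + (1/4)*10816 + 3*I/4 + 1794) - 20161)/(-31393) = ((-3/4 + 2704 + 3*I/4 + 1794) - 20161)*(-1/31393) = ((17989/4 + 3*I/4) - 20161)*(-1/31393) = (-62655/4 + 3*I/4)*(-1/31393) = 62655/125572 - 3*I/125572 ≈ 0.49896 - 2.3891e-5*I)
-11002 - u = -11002 - (62655/125572 - 3*I/125572) = -11002 + (-62655/125572 + 3*I/125572) = -1381605799/125572 + 3*I/125572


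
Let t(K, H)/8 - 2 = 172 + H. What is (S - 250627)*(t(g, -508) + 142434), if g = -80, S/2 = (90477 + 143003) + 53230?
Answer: 45114195266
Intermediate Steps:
S = 573420 (S = 2*((90477 + 143003) + 53230) = 2*(233480 + 53230) = 2*286710 = 573420)
t(K, H) = 1392 + 8*H (t(K, H) = 16 + 8*(172 + H) = 16 + (1376 + 8*H) = 1392 + 8*H)
(S - 250627)*(t(g, -508) + 142434) = (573420 - 250627)*((1392 + 8*(-508)) + 142434) = 322793*((1392 - 4064) + 142434) = 322793*(-2672 + 142434) = 322793*139762 = 45114195266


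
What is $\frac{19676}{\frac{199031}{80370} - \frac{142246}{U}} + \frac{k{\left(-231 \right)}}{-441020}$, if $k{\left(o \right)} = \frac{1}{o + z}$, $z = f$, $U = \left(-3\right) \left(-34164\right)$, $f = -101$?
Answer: $\frac{25353695494219309487}{1402674025893680} \approx 18075.0$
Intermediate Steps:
$U = 102492$
$z = -101$
$k{\left(o \right)} = \frac{1}{-101 + o}$ ($k{\left(o \right)} = \frac{1}{o - 101} = \frac{1}{-101 + o}$)
$\frac{19676}{\frac{199031}{80370} - \frac{142246}{U}} + \frac{k{\left(-231 \right)}}{-441020} = \frac{19676}{\frac{199031}{80370} - \frac{142246}{102492}} + \frac{1}{\left(-101 - 231\right) \left(-441020\right)} = \frac{19676}{199031 \cdot \frac{1}{80370} - \frac{5471}{3942}} + \frac{1}{-332} \left(- \frac{1}{441020}\right) = \frac{19676}{\frac{199031}{80370} - \frac{5471}{3942}} - - \frac{1}{146418640} = \frac{19676}{\frac{9579887}{8800515}} + \frac{1}{146418640} = 19676 \cdot \frac{8800515}{9579887} + \frac{1}{146418640} = \frac{173158933140}{9579887} + \frac{1}{146418640} = \frac{25353695494219309487}{1402674025893680}$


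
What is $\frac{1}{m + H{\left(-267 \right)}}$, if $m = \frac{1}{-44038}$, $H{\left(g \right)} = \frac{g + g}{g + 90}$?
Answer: $\frac{2598242}{7838705} \approx 0.33146$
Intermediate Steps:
$H{\left(g \right)} = \frac{2 g}{90 + g}$
$m = - \frac{1}{44038} \approx -2.2708 \cdot 10^{-5}$
$\frac{1}{m + H{\left(-267 \right)}} = \frac{1}{- \frac{1}{44038} + 2 \left(-267\right) \frac{1}{90 - 267}} = \frac{1}{- \frac{1}{44038} + 2 \left(-267\right) \frac{1}{-177}} = \frac{1}{- \frac{1}{44038} + 2 \left(-267\right) \left(- \frac{1}{177}\right)} = \frac{1}{- \frac{1}{44038} + \frac{178}{59}} = \frac{1}{\frac{7838705}{2598242}} = \frac{2598242}{7838705}$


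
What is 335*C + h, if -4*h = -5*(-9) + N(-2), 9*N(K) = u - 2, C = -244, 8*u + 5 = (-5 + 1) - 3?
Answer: -5886083/72 ≈ -81751.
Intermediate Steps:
u = -3/2 (u = -5/8 + ((-5 + 1) - 3)/8 = -5/8 + (-4 - 3)/8 = -5/8 + (⅛)*(-7) = -5/8 - 7/8 = -3/2 ≈ -1.5000)
N(K) = -7/18 (N(K) = (-3/2 - 2)/9 = (⅑)*(-7/2) = -7/18)
h = -803/72 (h = -(-5*(-9) - 7/18)/4 = -(45 - 7/18)/4 = -¼*803/18 = -803/72 ≈ -11.153)
335*C + h = 335*(-244) - 803/72 = -81740 - 803/72 = -5886083/72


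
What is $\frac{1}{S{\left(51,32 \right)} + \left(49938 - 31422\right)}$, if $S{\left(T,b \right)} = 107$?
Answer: $\frac{1}{18623} \approx 5.3697 \cdot 10^{-5}$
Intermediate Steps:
$\frac{1}{S{\left(51,32 \right)} + \left(49938 - 31422\right)} = \frac{1}{107 + \left(49938 - 31422\right)} = \frac{1}{107 + 18516} = \frac{1}{18623}$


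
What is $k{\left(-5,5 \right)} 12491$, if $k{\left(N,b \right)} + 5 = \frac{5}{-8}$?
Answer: $- \frac{562095}{8} \approx -70262.0$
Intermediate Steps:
$k{\left(N,b \right)} = - \frac{45}{8}$ ($k{\left(N,b \right)} = -5 + \frac{5}{-8} = -5 + 5 \left(- \frac{1}{8}\right) = -5 - \frac{5}{8} = - \frac{45}{8}$)
$k{\left(-5,5 \right)} 12491 = \left(- \frac{45}{8}\right) 12491 = - \frac{562095}{8}$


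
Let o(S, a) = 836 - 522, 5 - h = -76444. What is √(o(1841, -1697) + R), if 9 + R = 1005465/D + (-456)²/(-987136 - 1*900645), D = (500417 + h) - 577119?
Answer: 2*I*√209249842151432439511/477608593 ≈ 60.575*I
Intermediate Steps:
h = 76449 (h = 5 - 1*(-76444) = 5 + 76444 = 76449)
o(S, a) = 314
D = -253 (D = (500417 + 76449) - 577119 = 576866 - 577119 = -253)
R = -1902448808310/477608593 (R = -9 + (1005465/(-253) + (-456)²/(-987136 - 1*900645)) = -9 + (1005465*(-1/253) + 207936/(-987136 - 900645)) = -9 + (-1005465/253 + 207936/(-1887781)) = -9 + (-1005465/253 + 207936*(-1/1887781)) = -9 + (-1005465/253 - 207936/1887781) = -9 - 1898150330973/477608593 = -1902448808310/477608593 ≈ -3983.3)
√(o(1841, -1697) + R) = √(314 - 1902448808310/477608593) = √(-1752479710108/477608593) = 2*I*√209249842151432439511/477608593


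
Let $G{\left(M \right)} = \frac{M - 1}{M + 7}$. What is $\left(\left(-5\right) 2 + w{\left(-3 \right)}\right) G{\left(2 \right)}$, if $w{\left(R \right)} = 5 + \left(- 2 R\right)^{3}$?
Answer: $\frac{211}{9} \approx 23.444$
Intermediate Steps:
$G{\left(M \right)} = \frac{-1 + M}{7 + M}$
$w{\left(R \right)} = 5 - 8 R^{3}$
$\left(\left(-5\right) 2 + w{\left(-3 \right)}\right) G{\left(2 \right)} = \left(\left(-5\right) 2 - \left(-5 + 8 \left(-3\right)^{3}\right)\right) \frac{-1 + 2}{7 + 2} = \left(-10 + \left(5 - -216\right)\right) \frac{1}{9} \cdot 1 = \left(-10 + \left(5 + 216\right)\right) \frac{1}{9} \cdot 1 = \left(-10 + 221\right) \frac{1}{9} = 211 \cdot \frac{1}{9} = \frac{211}{9}$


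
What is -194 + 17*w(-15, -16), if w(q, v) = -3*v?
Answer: 622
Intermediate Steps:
-194 + 17*w(-15, -16) = -194 + 17*(-3*(-16)) = -194 + 17*48 = -194 + 816 = 622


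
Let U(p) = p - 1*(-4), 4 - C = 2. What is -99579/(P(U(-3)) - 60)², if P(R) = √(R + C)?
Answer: -39864793/1437601 - 1327720*√3/1437601 ≈ -29.330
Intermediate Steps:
C = 2 (C = 4 - 1*2 = 4 - 2 = 2)
U(p) = 4 + p (U(p) = p + 4 = 4 + p)
P(R) = √(2 + R) (P(R) = √(R + 2) = √(2 + R))
-99579/(P(U(-3)) - 60)² = -99579/(√(2 + (4 - 3)) - 60)² = -99579/(√(2 + 1) - 60)² = -99579/(√3 - 60)² = -99579/(-60 + √3)²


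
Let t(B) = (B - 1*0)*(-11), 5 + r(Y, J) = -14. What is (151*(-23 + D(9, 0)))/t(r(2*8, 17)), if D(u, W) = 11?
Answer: -1812/209 ≈ -8.6699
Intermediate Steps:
r(Y, J) = -19 (r(Y, J) = -5 - 14 = -19)
t(B) = -11*B (t(B) = (B + 0)*(-11) = B*(-11) = -11*B)
(151*(-23 + D(9, 0)))/t(r(2*8, 17)) = (151*(-23 + 11))/((-11*(-19))) = (151*(-12))/209 = -1812*1/209 = -1812/209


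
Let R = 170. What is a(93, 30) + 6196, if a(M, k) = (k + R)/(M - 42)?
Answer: 316196/51 ≈ 6199.9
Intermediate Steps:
a(M, k) = (170 + k)/(-42 + M) (a(M, k) = (k + 170)/(M - 42) = (170 + k)/(-42 + M))
a(93, 30) + 6196 = (170 + 30)/(-42 + 93) + 6196 = 200/51 + 6196 = 316196/51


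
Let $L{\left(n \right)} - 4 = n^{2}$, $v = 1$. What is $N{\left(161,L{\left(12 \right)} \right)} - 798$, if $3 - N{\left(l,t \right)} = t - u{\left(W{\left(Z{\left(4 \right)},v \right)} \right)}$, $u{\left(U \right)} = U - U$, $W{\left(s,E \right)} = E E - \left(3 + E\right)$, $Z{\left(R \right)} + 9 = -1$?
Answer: $-943$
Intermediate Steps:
$Z{\left(R \right)} = -10$ ($Z{\left(R \right)} = -9 - 1 = -10$)
$W{\left(s,E \right)} = -3 + E^{2} - E$ ($W{\left(s,E \right)} = E^{2} - \left(3 + E\right) = -3 + E^{2} - E$)
$L{\left(n \right)} = 4 + n^{2}$
$u{\left(U \right)} = 0$
$N{\left(l,t \right)} = 3 - t$ ($N{\left(l,t \right)} = 3 - \left(t - 0\right) = 3 - \left(t + 0\right) = 3 - t$)
$N{\left(161,L{\left(12 \right)} \right)} - 798 = \left(3 - \left(4 + 12^{2}\right)\right) - 798 = \left(3 - \left(4 + 144\right)\right) - 798 = \left(3 - 148\right) - 798 = -145 - 798 = -943$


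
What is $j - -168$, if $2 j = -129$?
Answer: $\frac{207}{2} \approx 103.5$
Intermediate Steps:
$j = - \frac{129}{2}$ ($j = \frac{1}{2} \left(-129\right) = - \frac{129}{2} \approx -64.5$)
$j - -168 = - \frac{129}{2} - -168 = - \frac{129}{2} + 168 = \frac{207}{2}$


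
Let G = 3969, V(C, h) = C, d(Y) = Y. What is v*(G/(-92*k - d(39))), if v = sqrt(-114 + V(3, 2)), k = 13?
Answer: -3969*I*sqrt(111)/1235 ≈ -33.859*I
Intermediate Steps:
v = I*sqrt(111) (v = sqrt(-114 + 3) = sqrt(-111) = I*sqrt(111) ≈ 10.536*I)
v*(G/(-92*k - d(39))) = (I*sqrt(111))*(3969/(-92*13 - 1*39)) = (I*sqrt(111))*(3969/(-1196 - 39)) = (I*sqrt(111))*(3969/(-1235)) = (I*sqrt(111))*(3969*(-1/1235)) = (I*sqrt(111))*(-3969/1235) = -3969*I*sqrt(111)/1235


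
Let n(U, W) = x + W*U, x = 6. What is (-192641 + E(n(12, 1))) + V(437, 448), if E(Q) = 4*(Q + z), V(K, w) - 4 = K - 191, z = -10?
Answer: -192359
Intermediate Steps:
n(U, W) = 6 + U*W (n(U, W) = 6 + W*U = 6 + U*W)
V(K, w) = -187 + K (V(K, w) = 4 + (K - 191) = 4 + (-191 + K) = -187 + K)
E(Q) = -40 + 4*Q (E(Q) = 4*(Q - 10) = 4*(-10 + Q) = -40 + 4*Q)
(-192641 + E(n(12, 1))) + V(437, 448) = (-192641 + (-40 + 4*(6 + 12*1))) + (-187 + 437) = (-192641 + (-40 + 4*(6 + 12))) + 250 = (-192641 + (-40 + 4*18)) + 250 = (-192641 + (-40 + 72)) + 250 = (-192641 + 32) + 250 = -192609 + 250 = -192359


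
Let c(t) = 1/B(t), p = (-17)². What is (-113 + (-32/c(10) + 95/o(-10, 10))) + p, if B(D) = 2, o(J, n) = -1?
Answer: 17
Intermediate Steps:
p = 289
c(t) = ½ (c(t) = 1/2 = ½)
(-113 + (-32/c(10) + 95/o(-10, 10))) + p = (-113 + (-32/½ + 95/(-1))) + 289 = (-113 + (-32*2 + 95*(-1))) + 289 = (-113 + (-64 - 95)) + 289 = (-113 - 159) + 289 = -272 + 289 = 17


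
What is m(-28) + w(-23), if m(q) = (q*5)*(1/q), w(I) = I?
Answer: -18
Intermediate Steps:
m(q) = 5 (m(q) = (5*q)/q = 5)
m(-28) + w(-23) = 5 - 23 = -18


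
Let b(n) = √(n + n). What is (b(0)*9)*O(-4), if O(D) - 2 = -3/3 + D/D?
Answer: 0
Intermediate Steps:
O(D) = 2 (O(D) = 2 + (-3/3 + D/D) = 2 + (-3*⅓ + 1) = 2 + (-1 + 1) = 2 + 0 = 2)
b(n) = √2*√n (b(n) = √(2*n) = √2*√n)
(b(0)*9)*O(-4) = ((√2*√0)*9)*2 = ((√2*0)*9)*2 = (0*9)*2 = 0*2 = 0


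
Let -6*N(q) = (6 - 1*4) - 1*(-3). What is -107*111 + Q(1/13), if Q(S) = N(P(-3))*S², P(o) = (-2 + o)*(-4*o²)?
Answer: -12043283/1014 ≈ -11877.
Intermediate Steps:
P(o) = -4*o²*(-2 + o)
N(q) = -⅚ (N(q) = -((6 - 1*4) - 1*(-3))/6 = -((6 - 4) + 3)/6 = -(2 + 3)/6 = -⅙*5 = -⅚)
Q(S) = -5*S²/6
-107*111 + Q(1/13) = -107*111 - 5*(1/13)²/6 = -11877 - 5*(1/13)²/6 = -11877 - ⅚*1/169 = -11877 - 5/1014 = -12043283/1014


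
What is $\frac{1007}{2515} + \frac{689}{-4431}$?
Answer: $\frac{2729182}{11143965} \approx 0.2449$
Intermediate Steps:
$\frac{1007}{2515} + \frac{689}{-4431} = 1007 \cdot \frac{1}{2515} + 689 \left(- \frac{1}{4431}\right) = \frac{1007}{2515} - \frac{689}{4431} = \frac{2729182}{11143965}$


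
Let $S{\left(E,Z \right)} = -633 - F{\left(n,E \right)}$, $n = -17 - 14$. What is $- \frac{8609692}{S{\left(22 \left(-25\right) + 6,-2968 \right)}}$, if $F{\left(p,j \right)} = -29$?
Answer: $\frac{2152423}{151} \approx 14254.0$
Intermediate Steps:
$n = -31$
$S{\left(E,Z \right)} = -604$ ($S{\left(E,Z \right)} = -633 - -29 = -633 + 29 = -604$)
$- \frac{8609692}{S{\left(22 \left(-25\right) + 6,-2968 \right)}} = - \frac{8609692}{-604} = \left(-8609692\right) \left(- \frac{1}{604}\right) = \frac{2152423}{151}$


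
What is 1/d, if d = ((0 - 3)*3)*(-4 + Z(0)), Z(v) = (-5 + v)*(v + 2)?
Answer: 1/126 ≈ 0.0079365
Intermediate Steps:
Z(v) = (-5 + v)*(2 + v)
d = 126 (d = ((0 - 3)*3)*(-4 + (-10 + 0² - 3*0)) = (-3*3)*(-4 + (-10 + 0 + 0)) = -9*(-4 - 10) = -9*(-14) = 126)
1/d = 1/126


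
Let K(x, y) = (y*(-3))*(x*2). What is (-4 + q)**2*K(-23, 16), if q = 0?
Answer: 35328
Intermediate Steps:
K(x, y) = -6*x*y (K(x, y) = (-3*y)*(2*x) = -6*x*y)
(-4 + q)**2*K(-23, 16) = (-4 + 0)**2*(-6*(-23)*16) = (-4)**2*2208 = 16*2208 = 35328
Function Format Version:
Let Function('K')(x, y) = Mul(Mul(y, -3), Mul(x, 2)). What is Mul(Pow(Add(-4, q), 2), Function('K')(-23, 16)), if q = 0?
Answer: 35328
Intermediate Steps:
Function('K')(x, y) = Mul(-6, x, y) (Function('K')(x, y) = Mul(Mul(-3, y), Mul(2, x)) = Mul(-6, x, y))
Mul(Pow(Add(-4, q), 2), Function('K')(-23, 16)) = Mul(Pow(Add(-4, 0), 2), Mul(-6, -23, 16)) = Mul(Pow(-4, 2), 2208) = Mul(16, 2208) = 35328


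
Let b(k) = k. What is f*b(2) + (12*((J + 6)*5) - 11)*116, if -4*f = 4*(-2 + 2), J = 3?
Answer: 61364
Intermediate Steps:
f = 0 (f = -(-2 + 2) = -0 = -¼*0 = 0)
f*b(2) + (12*((J + 6)*5) - 11)*116 = 0*2 + (12*((3 + 6)*5) - 11)*116 = 0 + (12*(9*5) - 11)*116 = 0 + (12*45 - 11)*116 = 0 + (540 - 11)*116 = 0 + 529*116 = 0 + 61364 = 61364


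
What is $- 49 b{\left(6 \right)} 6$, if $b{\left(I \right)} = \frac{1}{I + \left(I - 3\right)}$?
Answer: $- \frac{98}{3} \approx -32.667$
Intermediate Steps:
$b{\left(I \right)} = \frac{1}{-3 + 2 I}$ ($b{\left(I \right)} = \frac{1}{I + \left(-3 + I\right)} = \frac{1}{-3 + 2 I}$)
$- 49 b{\left(6 \right)} 6 = - \frac{49}{-3 + 2 \cdot 6} \cdot 6 = - \frac{49}{-3 + 12} \cdot 6 = - \frac{49}{9} \cdot 6 = \left(-49\right) \frac{1}{9} \cdot 6 = \left(- \frac{49}{9}\right) 6 = - \frac{98}{3}$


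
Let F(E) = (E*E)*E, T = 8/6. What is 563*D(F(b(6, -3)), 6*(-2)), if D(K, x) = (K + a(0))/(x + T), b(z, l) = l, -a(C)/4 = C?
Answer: 45603/32 ≈ 1425.1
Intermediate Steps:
a(C) = -4*C
T = 4/3 (T = 8*(⅙) = 4/3 ≈ 1.3333)
F(E) = E³ (F(E) = E²*E = E³)
D(K, x) = K/(4/3 + x) (D(K, x) = (K - 4*0)/(x + 4/3) = (K + 0)/(4/3 + x) = K/(4/3 + x))
563*D(F(b(6, -3)), 6*(-2)) = 563*(3*(-3)³/(4 + 3*(6*(-2)))) = 563*(3*(-27)/(4 + 3*(-12))) = 563*(3*(-27)/(4 - 36)) = 563*(3*(-27)/(-32)) = 563*(3*(-27)*(-1/32)) = 563*(81/32) = 45603/32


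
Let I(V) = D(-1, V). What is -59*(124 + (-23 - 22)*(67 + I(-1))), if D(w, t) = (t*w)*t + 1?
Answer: 170569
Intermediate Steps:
D(w, t) = 1 + w*t**2 (D(w, t) = w*t**2 + 1 = 1 + w*t**2)
I(V) = 1 - V**2
-59*(124 + (-23 - 22)*(67 + I(-1))) = -59*(124 + (-23 - 22)*(67 + (1 - 1*(-1)**2))) = -59*(124 - 45*(67 + (1 - 1*1))) = -59*(124 - 45*(67 + (1 - 1))) = -59*(124 - 45*(67 + 0)) = -59*(124 - 45*67) = -59*(124 - 3015) = -59*(-2891) = 170569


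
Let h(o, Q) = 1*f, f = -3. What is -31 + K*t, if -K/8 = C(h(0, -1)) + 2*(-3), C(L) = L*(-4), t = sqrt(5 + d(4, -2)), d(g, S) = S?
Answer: -31 - 48*sqrt(3) ≈ -114.14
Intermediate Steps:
h(o, Q) = -3 (h(o, Q) = 1*(-3) = -3)
t = sqrt(3) (t = sqrt(5 - 2) = sqrt(3) ≈ 1.7320)
C(L) = -4*L
K = -48 (K = -8*(-4*(-3) + 2*(-3)) = -8*(12 - 6) = -8*6 = -48)
-31 + K*t = -31 - 48*sqrt(3)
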